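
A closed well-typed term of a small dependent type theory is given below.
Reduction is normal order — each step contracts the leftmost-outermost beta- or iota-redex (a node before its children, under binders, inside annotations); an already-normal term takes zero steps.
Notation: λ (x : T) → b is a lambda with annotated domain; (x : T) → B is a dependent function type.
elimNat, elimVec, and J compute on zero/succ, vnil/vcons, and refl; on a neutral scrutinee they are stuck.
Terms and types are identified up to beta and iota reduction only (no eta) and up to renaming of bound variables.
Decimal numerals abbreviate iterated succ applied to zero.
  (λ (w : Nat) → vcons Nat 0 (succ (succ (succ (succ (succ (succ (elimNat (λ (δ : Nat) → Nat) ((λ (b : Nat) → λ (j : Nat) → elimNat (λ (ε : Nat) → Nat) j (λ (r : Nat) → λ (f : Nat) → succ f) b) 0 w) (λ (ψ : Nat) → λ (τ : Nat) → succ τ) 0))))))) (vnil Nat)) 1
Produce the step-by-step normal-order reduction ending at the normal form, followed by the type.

reduction (normal order):
  (λ (w : Nat) → vcons Nat 0 (succ (succ (succ (succ (succ (succ (elimNat (λ (δ : Nat) → Nat) ((λ (b : Nat) → λ (j : Nat) → elimNat (λ (ε : Nat) → Nat) j (λ (r : Nat) → λ (f : Nat) → succ f) b) 0 w) (λ (ψ : Nat) → λ (τ : Nat) → succ τ) 0))))))) (vnil Nat)) 1
  ~> vcons Nat 0 (succ (succ (succ (succ (succ (succ (elimNat (λ (w : Nat) → Nat) ((λ (δ : Nat) → λ (b : Nat) → elimNat (λ (j : Nat) → Nat) b (λ (ε : Nat) → λ (r : Nat) → succ r) δ) 0 1) (λ (f : Nat) → λ (ψ : Nat) → succ ψ) 0))))))) (vnil Nat)
  ~> vcons Nat 0 (succ (succ (succ (succ (succ (succ ((λ (w : Nat) → λ (δ : Nat) → elimNat (λ (b : Nat) → Nat) δ (λ (j : Nat) → λ (ε : Nat) → succ ε) w) 0 1))))))) (vnil Nat)
  ~> vcons Nat 0 (succ (succ (succ (succ (succ (succ ((λ (w : Nat) → elimNat (λ (δ : Nat) → Nat) w (λ (b : Nat) → λ (j : Nat) → succ j) 0) 1))))))) (vnil Nat)
  ~> vcons Nat 0 (succ (succ (succ (succ (succ (succ (elimNat (λ (w : Nat) → Nat) 1 (λ (δ : Nat) → λ (b : Nat) → succ b) 0))))))) (vnil Nat)
  ~> vcons Nat 0 7 (vnil Nat)
inferred type:
  Vec Nat 1


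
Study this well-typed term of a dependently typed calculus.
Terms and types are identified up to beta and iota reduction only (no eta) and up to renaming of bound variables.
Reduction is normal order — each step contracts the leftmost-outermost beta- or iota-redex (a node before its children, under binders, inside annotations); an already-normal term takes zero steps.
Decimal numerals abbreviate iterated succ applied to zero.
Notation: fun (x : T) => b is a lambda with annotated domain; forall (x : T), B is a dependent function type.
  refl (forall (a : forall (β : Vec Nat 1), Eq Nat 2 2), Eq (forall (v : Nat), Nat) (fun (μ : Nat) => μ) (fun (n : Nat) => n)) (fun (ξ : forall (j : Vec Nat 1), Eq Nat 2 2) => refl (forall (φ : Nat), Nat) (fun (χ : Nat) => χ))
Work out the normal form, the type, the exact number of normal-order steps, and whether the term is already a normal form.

resulting normal form:
  refl (forall (a : forall (β : Vec Nat 1), Eq Nat 2 2), Eq (forall (v : Nat), Nat) (fun (μ : Nat) => μ) (fun (n : Nat) => n)) (fun (ξ : forall (j : Vec Nat 1), Eq Nat 2 2) => refl (forall (φ : Nat), Nat) (fun (χ : Nat) => χ))
the term's type:
  Eq (forall (a : forall (β : Vec Nat 1), Eq Nat 2 2), Eq (forall (v : Nat), Nat) (fun (μ : Nat) => μ) (fun (n : Nat) => n)) (fun (ξ : forall (j : Vec Nat 1), Eq Nat 2 2) => refl (forall (φ : Nat), Nat) (fun (χ : Nat) => χ)) (fun (g : forall (σ : Vec Nat 1), Eq Nat 2 2) => refl (forall (q : Nat), Nat) (fun (o : Nat) => o))
steps to reach normal form (normal order): 0
started in normal form: yes


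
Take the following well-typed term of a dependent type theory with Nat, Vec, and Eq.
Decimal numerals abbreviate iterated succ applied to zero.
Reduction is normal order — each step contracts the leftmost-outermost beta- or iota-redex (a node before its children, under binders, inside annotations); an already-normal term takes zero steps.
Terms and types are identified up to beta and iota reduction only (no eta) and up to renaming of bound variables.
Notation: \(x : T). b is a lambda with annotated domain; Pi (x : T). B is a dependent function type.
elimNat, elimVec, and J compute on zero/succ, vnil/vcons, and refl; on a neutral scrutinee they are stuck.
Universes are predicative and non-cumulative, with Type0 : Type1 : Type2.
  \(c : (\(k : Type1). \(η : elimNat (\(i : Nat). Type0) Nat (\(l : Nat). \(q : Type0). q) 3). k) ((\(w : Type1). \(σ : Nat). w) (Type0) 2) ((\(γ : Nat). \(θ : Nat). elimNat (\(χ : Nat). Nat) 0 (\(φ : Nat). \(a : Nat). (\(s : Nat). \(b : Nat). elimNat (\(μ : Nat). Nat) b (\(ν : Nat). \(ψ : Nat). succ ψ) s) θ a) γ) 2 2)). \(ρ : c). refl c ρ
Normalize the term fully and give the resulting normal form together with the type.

resulting normal form:
  \(c : Type0). \(k : c). refl c k
the term's type:
  Pi (c : Type0). Pi (k : c). Eq c k k


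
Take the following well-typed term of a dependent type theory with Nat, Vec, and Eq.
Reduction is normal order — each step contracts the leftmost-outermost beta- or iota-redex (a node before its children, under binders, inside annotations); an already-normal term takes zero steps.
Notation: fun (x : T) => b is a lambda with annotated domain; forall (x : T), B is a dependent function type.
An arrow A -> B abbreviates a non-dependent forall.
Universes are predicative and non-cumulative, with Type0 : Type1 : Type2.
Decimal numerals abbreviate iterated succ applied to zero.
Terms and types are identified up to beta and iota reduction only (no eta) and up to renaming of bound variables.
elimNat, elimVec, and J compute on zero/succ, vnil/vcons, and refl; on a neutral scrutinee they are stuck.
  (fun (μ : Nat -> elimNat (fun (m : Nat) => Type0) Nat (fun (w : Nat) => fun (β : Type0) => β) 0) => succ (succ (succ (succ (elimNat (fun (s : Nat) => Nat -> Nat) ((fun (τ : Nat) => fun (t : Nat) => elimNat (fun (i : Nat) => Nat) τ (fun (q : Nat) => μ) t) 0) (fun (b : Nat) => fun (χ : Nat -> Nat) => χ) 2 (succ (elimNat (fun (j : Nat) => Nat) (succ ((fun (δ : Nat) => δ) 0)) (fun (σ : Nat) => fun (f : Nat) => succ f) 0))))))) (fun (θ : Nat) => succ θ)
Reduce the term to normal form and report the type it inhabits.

normal form:
  6
inferred type:
  Nat


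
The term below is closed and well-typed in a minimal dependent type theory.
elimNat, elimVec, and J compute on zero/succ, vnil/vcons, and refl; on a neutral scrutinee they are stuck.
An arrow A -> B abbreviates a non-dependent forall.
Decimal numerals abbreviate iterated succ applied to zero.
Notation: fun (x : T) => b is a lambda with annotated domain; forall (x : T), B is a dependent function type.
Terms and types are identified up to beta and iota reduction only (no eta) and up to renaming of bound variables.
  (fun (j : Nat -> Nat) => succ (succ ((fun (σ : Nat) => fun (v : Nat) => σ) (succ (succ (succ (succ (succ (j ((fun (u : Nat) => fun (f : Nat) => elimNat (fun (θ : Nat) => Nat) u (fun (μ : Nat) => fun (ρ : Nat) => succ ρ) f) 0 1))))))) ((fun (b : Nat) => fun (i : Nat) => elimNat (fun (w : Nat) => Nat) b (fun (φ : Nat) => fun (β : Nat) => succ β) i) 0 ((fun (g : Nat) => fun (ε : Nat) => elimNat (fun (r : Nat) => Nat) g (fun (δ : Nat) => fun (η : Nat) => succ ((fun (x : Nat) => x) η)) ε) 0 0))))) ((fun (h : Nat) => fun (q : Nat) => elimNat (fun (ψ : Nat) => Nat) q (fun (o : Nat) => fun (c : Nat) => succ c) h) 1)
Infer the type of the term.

the term's type:
  Nat


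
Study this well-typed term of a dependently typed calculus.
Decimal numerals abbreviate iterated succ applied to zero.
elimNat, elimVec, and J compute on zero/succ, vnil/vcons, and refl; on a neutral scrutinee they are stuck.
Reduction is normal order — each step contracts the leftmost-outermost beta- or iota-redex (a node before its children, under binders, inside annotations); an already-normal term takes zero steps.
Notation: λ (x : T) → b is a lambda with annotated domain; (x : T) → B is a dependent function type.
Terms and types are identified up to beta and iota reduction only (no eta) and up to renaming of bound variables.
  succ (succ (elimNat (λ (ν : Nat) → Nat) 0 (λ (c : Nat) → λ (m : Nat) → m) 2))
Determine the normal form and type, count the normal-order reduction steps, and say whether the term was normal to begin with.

reduced normal form:
  2
inferred type:
  Nat
normal-order step count: 7
already normal: no
first contracted redex: an elimNat iota-redex


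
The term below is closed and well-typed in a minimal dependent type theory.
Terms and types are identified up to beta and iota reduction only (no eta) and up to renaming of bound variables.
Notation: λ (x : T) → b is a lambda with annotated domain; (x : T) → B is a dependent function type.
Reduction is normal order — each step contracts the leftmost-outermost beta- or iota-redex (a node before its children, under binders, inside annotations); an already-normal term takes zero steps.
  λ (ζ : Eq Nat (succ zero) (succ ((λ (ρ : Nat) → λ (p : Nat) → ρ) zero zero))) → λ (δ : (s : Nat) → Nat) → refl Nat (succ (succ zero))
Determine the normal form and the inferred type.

normal form:
  λ (ζ : Eq Nat (succ zero) (succ zero)) → λ (ρ : (p : Nat) → Nat) → refl Nat (succ (succ zero))
type:
  (ζ : Eq Nat (succ zero) (succ zero)) → (ρ : (p : Nat) → Nat) → Eq Nat (succ (succ zero)) (succ (succ zero))
observation: the leftmost-outermost redex is a beta-redex, and normalization takes 2 steps.


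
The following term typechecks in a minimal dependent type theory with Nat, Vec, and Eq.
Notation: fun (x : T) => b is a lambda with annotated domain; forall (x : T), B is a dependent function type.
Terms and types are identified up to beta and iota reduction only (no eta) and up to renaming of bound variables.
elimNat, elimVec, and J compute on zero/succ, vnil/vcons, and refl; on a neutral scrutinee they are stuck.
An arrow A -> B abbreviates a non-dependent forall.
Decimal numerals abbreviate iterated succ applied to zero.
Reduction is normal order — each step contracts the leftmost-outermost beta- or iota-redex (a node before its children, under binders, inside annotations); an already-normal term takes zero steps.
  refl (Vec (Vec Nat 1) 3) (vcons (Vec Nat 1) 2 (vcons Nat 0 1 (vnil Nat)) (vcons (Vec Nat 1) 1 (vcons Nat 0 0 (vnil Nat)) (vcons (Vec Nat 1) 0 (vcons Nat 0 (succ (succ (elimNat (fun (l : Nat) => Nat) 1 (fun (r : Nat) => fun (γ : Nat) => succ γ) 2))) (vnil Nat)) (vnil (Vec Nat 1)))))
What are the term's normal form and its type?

normal form:
  refl (Vec (Vec Nat 1) 3) (vcons (Vec Nat 1) 2 (vcons Nat 0 1 (vnil Nat)) (vcons (Vec Nat 1) 1 (vcons Nat 0 0 (vnil Nat)) (vcons (Vec Nat 1) 0 (vcons Nat 0 5 (vnil Nat)) (vnil (Vec Nat 1)))))
the term's type:
  Eq (Vec (Vec Nat 1) 3) (vcons (Vec Nat 1) 2 (vcons Nat 0 1 (vnil Nat)) (vcons (Vec Nat 1) 1 (vcons Nat 0 0 (vnil Nat)) (vcons (Vec Nat 1) 0 (vcons Nat 0 5 (vnil Nat)) (vnil (Vec Nat 1))))) (vcons (Vec Nat 1) 2 (vcons Nat 0 1 (vnil Nat)) (vcons (Vec Nat 1) 1 (vcons Nat 0 0 (vnil Nat)) (vcons (Vec Nat 1) 0 (vcons Nat 0 5 (vnil Nat)) (vnil (Vec Nat 1)))))


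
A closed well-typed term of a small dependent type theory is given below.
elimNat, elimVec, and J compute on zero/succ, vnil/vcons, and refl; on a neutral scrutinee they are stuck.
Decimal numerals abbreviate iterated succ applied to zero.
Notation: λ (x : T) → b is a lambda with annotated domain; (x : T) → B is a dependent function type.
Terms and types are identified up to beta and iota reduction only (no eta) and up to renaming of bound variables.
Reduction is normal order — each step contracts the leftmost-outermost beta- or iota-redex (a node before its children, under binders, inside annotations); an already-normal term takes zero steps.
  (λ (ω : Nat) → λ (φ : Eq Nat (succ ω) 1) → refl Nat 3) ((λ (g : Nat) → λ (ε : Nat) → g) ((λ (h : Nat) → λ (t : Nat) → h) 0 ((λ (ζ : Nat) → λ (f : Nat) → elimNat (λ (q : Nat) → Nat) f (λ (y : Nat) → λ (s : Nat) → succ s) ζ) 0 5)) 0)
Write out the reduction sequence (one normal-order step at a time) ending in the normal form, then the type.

reduction (normal order):
  (λ (ω : Nat) → λ (φ : Eq Nat (succ ω) 1) → refl Nat 3) ((λ (g : Nat) → λ (ε : Nat) → g) ((λ (h : Nat) → λ (t : Nat) → h) 0 ((λ (ζ : Nat) → λ (f : Nat) → elimNat (λ (q : Nat) → Nat) f (λ (y : Nat) → λ (s : Nat) → succ s) ζ) 0 5)) 0)
  ~> λ (ω : Eq Nat (succ ((λ (φ : Nat) → λ (g : Nat) → φ) ((λ (ε : Nat) → λ (h : Nat) → ε) 0 ((λ (t : Nat) → λ (ζ : Nat) → elimNat (λ (f : Nat) → Nat) ζ (λ (q : Nat) → λ (y : Nat) → succ y) t) 0 5)) 0)) 1) → refl Nat 3
  ~> λ (ω : Eq Nat (succ ((λ (φ : Nat) → (λ (g : Nat) → λ (ε : Nat) → g) 0 ((λ (h : Nat) → λ (t : Nat) → elimNat (λ (ζ : Nat) → Nat) t (λ (f : Nat) → λ (q : Nat) → succ q) h) 0 5)) 0)) 1) → refl Nat 3
  ~> λ (ω : Eq Nat (succ ((λ (φ : Nat) → λ (g : Nat) → φ) 0 ((λ (ε : Nat) → λ (h : Nat) → elimNat (λ (t : Nat) → Nat) h (λ (ζ : Nat) → λ (f : Nat) → succ f) ε) 0 5))) 1) → refl Nat 3
  ~> λ (ω : Eq Nat (succ ((λ (φ : Nat) → 0) ((λ (g : Nat) → λ (ε : Nat) → elimNat (λ (h : Nat) → Nat) ε (λ (t : Nat) → λ (ζ : Nat) → succ ζ) g) 0 5))) 1) → refl Nat 3
  ~> λ (ω : Eq Nat 1 1) → refl Nat 3
the term's type:
  (ω : Eq Nat 1 1) → Eq Nat 3 3


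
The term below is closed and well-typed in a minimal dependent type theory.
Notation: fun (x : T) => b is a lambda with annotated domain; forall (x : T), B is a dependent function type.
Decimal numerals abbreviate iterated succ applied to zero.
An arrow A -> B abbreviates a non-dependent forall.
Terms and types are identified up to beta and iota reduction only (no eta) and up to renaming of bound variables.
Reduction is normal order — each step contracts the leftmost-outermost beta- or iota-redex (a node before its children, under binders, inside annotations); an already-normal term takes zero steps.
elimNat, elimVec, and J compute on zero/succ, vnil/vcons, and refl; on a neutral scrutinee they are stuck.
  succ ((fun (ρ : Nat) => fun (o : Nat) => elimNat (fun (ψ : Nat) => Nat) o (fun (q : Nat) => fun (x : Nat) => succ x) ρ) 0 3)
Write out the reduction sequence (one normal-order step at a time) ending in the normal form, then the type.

normal-order reduction sequence:
  succ ((fun (ρ : Nat) => fun (o : Nat) => elimNat (fun (ψ : Nat) => Nat) o (fun (q : Nat) => fun (x : Nat) => succ x) ρ) 0 3)
  ~> succ ((fun (ρ : Nat) => elimNat (fun (o : Nat) => Nat) ρ (fun (ψ : Nat) => fun (q : Nat) => succ q) 0) 3)
  ~> succ (elimNat (fun (ρ : Nat) => Nat) 3 (fun (o : Nat) => fun (ψ : Nat) => succ ψ) 0)
  ~> 4
the term's type:
  Nat


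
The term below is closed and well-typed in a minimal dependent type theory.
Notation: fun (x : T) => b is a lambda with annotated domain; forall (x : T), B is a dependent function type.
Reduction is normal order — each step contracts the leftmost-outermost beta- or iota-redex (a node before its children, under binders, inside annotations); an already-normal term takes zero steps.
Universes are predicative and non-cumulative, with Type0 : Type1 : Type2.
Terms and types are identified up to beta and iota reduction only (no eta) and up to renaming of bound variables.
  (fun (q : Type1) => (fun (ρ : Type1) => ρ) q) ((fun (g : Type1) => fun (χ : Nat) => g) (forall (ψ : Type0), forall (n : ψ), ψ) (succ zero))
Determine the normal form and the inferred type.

resulting normal form:
  forall (q : Type0), forall (ρ : q), q
type:
  Type1
observation: the first redex contracted is a beta-redex; the normal form is reached in 4 normal-order steps.


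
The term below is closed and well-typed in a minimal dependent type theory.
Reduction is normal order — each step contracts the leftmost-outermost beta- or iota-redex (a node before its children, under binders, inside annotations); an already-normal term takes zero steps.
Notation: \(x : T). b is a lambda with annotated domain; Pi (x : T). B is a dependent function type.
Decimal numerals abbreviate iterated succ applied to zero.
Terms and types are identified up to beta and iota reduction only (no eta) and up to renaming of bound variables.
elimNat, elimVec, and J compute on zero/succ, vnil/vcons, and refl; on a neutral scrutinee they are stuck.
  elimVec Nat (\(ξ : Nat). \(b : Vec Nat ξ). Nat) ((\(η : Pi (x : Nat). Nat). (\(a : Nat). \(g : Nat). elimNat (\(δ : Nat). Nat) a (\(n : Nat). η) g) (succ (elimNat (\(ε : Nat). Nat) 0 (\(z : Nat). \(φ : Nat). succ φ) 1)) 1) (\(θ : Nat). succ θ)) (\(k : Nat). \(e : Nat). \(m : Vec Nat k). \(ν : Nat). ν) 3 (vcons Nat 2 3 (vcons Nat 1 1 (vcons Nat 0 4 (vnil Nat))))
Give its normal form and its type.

reduced normal form:
  3
type:
  Nat
observation: the term reaches its normal form after 27 normal-order steps.


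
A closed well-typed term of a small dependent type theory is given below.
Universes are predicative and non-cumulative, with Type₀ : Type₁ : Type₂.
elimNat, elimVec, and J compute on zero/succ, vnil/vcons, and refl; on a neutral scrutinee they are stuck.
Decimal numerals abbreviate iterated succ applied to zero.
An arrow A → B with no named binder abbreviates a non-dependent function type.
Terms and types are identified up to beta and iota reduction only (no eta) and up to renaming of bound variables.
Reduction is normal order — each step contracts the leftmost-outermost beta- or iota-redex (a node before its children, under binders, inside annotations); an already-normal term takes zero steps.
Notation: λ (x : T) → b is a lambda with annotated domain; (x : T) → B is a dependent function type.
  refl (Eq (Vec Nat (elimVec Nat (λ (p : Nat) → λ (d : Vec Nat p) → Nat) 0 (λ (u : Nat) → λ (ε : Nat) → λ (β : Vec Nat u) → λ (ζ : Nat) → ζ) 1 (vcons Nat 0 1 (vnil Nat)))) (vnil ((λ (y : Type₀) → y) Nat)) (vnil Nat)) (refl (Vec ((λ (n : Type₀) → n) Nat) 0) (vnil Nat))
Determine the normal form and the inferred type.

reduced normal form:
  refl (Eq (Vec Nat 0) (vnil Nat) (vnil Nat)) (refl (Vec Nat 0) (vnil Nat))
the term's type:
  Eq (Eq (Vec Nat 0) (vnil Nat) (vnil Nat)) (refl (Vec Nat 0) (vnil Nat)) (refl (Vec Nat 0) (vnil Nat))


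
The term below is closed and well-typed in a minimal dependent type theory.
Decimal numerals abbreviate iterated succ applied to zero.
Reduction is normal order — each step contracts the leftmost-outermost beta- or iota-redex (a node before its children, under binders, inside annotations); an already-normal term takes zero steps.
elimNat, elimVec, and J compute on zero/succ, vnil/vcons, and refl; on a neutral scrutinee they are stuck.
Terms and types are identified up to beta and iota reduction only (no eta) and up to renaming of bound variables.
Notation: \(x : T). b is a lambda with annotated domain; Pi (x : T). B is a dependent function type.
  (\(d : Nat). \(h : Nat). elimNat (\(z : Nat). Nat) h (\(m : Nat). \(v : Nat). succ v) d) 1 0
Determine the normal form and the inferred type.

normal form:
  1
type:
  Nat


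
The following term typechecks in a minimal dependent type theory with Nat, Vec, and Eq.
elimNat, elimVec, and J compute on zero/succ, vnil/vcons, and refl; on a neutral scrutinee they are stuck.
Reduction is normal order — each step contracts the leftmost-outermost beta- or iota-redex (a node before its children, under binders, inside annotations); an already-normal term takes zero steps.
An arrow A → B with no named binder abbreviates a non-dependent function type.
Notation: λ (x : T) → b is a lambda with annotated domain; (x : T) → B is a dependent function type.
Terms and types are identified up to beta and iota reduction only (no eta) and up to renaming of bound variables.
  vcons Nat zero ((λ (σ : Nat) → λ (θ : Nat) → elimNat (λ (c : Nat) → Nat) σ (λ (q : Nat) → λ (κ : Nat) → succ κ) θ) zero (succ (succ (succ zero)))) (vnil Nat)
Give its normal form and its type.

resulting normal form:
  vcons Nat zero (succ (succ (succ zero))) (vnil Nat)
the term's type:
  Vec Nat (succ zero)
observation: contracting a beta-redex first, the term normalizes in 12 steps.


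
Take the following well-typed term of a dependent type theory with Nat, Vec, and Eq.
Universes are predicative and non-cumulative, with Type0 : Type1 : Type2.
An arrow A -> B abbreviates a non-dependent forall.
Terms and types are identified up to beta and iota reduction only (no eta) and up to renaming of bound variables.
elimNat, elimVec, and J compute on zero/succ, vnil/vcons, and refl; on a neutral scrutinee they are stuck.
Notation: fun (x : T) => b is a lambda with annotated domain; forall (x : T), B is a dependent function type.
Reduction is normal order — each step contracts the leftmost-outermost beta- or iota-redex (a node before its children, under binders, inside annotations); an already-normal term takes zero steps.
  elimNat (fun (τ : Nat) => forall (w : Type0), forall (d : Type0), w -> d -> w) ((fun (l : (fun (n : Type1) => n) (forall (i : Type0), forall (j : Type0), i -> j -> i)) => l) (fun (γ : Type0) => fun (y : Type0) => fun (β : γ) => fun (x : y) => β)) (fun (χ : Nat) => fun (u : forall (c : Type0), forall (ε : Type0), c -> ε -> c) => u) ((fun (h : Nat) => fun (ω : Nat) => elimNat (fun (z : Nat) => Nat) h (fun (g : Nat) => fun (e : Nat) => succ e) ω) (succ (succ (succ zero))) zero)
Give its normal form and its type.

resulting normal form:
  fun (τ : Type0) => fun (w : Type0) => fun (d : τ) => fun (l : w) => d
type:
  forall (τ : Type0), forall (w : Type0), τ -> w -> τ


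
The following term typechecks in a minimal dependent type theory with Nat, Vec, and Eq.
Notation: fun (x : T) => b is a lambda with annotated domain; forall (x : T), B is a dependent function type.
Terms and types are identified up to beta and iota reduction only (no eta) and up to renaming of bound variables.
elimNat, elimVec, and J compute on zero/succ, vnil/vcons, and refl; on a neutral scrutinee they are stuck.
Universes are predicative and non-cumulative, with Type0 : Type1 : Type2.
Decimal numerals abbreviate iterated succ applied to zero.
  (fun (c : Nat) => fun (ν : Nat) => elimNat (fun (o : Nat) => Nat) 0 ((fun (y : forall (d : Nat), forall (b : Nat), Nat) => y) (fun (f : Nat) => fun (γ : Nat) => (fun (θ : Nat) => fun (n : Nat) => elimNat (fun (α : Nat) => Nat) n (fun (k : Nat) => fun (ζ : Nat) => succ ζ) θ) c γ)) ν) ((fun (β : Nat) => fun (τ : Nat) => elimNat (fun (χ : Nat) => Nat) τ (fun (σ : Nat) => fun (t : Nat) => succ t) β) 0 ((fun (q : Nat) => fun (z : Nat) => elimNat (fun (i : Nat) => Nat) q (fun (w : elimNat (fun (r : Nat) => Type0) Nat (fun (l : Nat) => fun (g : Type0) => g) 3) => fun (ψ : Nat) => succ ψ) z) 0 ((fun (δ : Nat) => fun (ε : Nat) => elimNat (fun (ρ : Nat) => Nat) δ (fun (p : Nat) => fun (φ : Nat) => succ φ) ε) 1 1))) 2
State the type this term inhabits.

inferred type:
  Nat


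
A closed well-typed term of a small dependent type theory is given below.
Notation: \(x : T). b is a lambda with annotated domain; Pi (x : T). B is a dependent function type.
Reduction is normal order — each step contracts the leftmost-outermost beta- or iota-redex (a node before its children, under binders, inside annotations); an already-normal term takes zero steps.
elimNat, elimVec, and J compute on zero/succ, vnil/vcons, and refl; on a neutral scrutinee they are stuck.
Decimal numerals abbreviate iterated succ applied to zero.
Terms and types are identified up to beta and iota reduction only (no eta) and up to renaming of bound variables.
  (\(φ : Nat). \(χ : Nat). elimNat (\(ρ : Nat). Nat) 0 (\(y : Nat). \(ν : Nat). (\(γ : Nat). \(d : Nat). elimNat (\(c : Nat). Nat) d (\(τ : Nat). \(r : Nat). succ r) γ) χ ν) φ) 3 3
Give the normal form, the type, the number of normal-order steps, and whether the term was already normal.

normal form:
  9
the term's type:
  Nat
steps to reach normal form (normal order): 48
already normal: no
first redex: a beta-redex


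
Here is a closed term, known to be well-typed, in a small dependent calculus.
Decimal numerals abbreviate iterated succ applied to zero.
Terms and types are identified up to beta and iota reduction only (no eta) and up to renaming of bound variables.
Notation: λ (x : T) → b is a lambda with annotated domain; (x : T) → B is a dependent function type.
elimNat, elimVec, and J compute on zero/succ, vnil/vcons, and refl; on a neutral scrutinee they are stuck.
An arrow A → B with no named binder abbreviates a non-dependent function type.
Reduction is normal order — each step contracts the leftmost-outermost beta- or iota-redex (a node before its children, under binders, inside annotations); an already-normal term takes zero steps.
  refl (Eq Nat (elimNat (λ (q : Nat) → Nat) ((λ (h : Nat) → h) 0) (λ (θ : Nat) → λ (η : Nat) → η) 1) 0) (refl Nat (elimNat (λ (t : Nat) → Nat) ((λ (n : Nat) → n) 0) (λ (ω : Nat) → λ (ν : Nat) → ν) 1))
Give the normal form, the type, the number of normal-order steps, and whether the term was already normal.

reduced normal form:
  refl (Eq Nat 0 0) (refl Nat 0)
inferred type:
  Eq (Eq Nat 0 0) (refl Nat 0) (refl Nat 0)
normal-order step count: 10
term was already normal: no
first contracted redex: an elimNat iota-redex


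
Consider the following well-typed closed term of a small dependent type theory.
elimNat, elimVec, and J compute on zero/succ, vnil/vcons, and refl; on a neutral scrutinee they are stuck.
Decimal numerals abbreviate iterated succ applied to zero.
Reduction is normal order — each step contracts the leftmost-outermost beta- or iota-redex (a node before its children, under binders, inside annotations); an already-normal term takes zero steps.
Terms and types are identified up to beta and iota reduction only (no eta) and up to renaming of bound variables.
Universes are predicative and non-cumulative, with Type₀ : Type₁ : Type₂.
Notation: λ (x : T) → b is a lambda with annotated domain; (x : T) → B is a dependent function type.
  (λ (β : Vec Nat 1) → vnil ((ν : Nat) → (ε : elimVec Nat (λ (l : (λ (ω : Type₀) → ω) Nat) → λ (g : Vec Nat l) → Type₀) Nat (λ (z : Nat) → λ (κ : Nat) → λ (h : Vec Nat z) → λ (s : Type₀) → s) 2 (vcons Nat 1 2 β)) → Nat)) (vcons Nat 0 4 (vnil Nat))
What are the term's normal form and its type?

resulting normal form:
  vnil ((β : Nat) → (ν : Nat) → Nat)
inferred type:
  Vec ((β : Nat) → (ν : Nat) → Nat) 0


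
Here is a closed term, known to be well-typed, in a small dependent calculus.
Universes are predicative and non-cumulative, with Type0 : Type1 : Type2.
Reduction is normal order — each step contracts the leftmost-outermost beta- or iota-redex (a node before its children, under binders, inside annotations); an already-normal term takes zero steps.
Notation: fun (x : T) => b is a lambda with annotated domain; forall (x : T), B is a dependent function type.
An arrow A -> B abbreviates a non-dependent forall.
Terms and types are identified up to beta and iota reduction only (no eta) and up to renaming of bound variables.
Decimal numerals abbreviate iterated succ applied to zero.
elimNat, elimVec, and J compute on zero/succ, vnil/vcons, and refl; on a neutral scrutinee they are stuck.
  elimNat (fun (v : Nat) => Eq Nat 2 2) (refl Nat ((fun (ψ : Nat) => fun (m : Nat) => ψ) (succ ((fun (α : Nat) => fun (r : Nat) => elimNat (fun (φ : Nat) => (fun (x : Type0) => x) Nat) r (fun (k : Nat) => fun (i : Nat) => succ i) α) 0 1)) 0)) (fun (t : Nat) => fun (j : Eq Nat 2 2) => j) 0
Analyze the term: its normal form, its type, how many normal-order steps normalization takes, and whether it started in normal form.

reduced normal form:
  refl Nat 2
the term's type:
  Eq Nat 2 2
reduction steps (normal order): 6
term was already normal: no
first redex: an elimNat iota-redex


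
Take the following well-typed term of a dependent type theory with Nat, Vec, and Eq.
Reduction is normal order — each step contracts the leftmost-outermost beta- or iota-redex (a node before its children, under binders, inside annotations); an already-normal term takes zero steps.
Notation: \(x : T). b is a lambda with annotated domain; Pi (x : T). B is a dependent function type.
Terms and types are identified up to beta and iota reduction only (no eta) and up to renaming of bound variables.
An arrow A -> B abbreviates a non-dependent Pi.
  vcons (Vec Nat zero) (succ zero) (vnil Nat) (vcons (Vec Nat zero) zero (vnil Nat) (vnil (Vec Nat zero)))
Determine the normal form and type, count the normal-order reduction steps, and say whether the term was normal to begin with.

reduced normal form:
  vcons (Vec Nat zero) (succ zero) (vnil Nat) (vcons (Vec Nat zero) zero (vnil Nat) (vnil (Vec Nat zero)))
type:
  Vec (Vec Nat zero) (succ (succ zero))
reduction steps (normal order): 0
already normal: yes


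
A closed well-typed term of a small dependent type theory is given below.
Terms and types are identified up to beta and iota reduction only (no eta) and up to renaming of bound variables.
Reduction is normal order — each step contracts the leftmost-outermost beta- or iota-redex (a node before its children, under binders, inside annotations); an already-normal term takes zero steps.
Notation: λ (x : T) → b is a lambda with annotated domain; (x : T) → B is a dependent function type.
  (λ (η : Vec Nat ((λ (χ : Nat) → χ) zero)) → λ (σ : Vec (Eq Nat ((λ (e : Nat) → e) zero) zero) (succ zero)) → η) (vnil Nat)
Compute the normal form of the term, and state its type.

reduced normal form:
  λ (η : Vec (Eq Nat zero zero) (succ zero)) → vnil Nat
the term's type:
  (η : Vec (Eq Nat zero zero) (succ zero)) → Vec Nat zero


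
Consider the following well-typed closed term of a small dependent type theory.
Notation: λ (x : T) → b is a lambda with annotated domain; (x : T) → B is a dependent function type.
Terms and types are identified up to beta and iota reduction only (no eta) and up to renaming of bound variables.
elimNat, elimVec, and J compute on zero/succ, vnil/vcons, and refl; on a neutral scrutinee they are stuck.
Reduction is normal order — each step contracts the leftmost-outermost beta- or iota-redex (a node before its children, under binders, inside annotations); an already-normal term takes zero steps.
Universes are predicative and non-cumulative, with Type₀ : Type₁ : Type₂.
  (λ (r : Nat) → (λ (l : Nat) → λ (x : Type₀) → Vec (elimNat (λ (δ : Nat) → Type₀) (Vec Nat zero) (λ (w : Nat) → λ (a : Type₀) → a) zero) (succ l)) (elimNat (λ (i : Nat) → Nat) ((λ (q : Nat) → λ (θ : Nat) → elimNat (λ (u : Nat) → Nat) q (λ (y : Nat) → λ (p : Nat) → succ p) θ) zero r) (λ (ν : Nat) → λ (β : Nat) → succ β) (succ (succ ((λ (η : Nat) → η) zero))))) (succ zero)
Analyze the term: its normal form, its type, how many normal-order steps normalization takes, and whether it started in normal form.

normal form:
  λ (r : Type₀) → Vec (Vec Nat zero) (succ (succ (succ (succ zero))))
inferred type:
  (r : Type₀) → Type₀
normal-order step count: 17
already normal: no
first redex: a beta-redex


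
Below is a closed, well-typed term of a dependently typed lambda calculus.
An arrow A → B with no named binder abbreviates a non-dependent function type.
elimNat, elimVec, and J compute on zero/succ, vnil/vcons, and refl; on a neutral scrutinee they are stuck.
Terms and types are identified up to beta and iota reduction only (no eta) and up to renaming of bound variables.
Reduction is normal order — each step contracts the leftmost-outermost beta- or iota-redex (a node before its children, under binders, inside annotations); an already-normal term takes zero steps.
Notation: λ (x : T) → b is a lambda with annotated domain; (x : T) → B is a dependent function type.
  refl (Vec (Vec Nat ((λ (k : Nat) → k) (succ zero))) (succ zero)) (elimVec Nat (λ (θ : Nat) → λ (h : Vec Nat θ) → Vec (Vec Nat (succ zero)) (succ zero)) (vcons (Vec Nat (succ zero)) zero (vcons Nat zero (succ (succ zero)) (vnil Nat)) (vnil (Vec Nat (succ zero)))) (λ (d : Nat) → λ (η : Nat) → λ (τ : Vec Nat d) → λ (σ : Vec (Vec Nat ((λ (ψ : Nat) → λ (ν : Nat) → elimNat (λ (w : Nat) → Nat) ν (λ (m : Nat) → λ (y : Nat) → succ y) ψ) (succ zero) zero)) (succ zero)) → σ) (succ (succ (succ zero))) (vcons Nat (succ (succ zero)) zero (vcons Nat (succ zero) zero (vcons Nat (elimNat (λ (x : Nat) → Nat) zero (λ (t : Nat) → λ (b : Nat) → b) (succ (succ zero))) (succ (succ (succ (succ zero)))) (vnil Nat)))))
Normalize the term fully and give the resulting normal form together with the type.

resulting normal form:
  refl (Vec (Vec Nat (succ zero)) (succ zero)) (vcons (Vec Nat (succ zero)) zero (vcons Nat zero (succ (succ zero)) (vnil Nat)) (vnil (Vec Nat (succ zero))))
type:
  Eq (Vec (Vec Nat (succ zero)) (succ zero)) (vcons (Vec Nat (succ zero)) zero (vcons Nat zero (succ (succ zero)) (vnil Nat)) (vnil (Vec Nat (succ zero)))) (vcons (Vec Nat (succ zero)) zero (vcons Nat zero (succ (succ zero)) (vnil Nat)) (vnil (Vec Nat (succ zero))))
observation: 17 normal-order steps normalize the term, beginning with a beta-redex.


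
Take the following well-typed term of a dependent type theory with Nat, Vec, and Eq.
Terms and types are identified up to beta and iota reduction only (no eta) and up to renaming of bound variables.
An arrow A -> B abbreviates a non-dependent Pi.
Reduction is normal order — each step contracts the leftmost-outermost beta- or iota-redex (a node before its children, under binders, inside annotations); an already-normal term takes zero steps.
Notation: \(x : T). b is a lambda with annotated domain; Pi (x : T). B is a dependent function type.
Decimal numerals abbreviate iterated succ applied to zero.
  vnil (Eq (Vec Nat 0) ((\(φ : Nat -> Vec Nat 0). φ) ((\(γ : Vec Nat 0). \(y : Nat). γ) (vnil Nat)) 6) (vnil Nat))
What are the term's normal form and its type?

reduced normal form:
  vnil (Eq (Vec Nat 0) (vnil Nat) (vnil Nat))
inferred type:
  Vec (Eq (Vec Nat 0) (vnil Nat) (vnil Nat)) 0
observation: contracting a beta-redex first, the term normalizes in 3 steps.


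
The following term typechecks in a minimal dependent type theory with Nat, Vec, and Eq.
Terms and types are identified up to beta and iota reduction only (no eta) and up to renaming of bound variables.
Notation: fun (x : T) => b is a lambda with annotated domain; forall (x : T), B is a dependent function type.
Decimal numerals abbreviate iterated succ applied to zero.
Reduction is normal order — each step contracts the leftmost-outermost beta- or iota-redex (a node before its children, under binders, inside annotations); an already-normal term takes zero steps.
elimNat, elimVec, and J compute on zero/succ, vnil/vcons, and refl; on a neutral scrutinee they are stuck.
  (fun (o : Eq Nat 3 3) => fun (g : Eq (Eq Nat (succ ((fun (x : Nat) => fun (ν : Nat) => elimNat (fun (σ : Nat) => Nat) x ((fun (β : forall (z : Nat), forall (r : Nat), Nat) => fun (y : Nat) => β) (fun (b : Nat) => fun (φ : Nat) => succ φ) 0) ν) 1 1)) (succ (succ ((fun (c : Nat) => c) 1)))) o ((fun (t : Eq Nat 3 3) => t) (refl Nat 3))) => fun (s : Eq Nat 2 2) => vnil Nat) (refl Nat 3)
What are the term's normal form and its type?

reduced normal form:
  fun (o : Eq (Eq Nat 3 3) (refl Nat 3) (refl Nat 3)) => fun (g : Eq Nat 2 2) => vnil Nat
the term's type:
  forall (o : Eq (Eq Nat 3 3) (refl Nat 3) (refl Nat 3)), forall (g : Eq Nat 2 2), Vec Nat 0


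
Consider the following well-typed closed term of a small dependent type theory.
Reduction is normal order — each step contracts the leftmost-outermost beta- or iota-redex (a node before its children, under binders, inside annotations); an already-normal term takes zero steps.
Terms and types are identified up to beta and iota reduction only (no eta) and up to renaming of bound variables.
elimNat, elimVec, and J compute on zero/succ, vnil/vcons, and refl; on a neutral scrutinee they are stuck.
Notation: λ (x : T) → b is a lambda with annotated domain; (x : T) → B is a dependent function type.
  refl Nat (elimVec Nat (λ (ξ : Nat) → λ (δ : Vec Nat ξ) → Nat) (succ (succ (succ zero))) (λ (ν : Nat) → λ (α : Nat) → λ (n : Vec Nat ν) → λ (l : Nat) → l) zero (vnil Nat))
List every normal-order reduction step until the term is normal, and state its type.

reduction (normal order):
  refl Nat (elimVec Nat (λ (ξ : Nat) → λ (δ : Vec Nat ξ) → Nat) (succ (succ (succ zero))) (λ (ν : Nat) → λ (α : Nat) → λ (n : Vec Nat ν) → λ (l : Nat) → l) zero (vnil Nat))
  ~> refl Nat (succ (succ (succ zero)))
the term's type:
  Eq Nat (succ (succ (succ zero))) (succ (succ (succ zero)))


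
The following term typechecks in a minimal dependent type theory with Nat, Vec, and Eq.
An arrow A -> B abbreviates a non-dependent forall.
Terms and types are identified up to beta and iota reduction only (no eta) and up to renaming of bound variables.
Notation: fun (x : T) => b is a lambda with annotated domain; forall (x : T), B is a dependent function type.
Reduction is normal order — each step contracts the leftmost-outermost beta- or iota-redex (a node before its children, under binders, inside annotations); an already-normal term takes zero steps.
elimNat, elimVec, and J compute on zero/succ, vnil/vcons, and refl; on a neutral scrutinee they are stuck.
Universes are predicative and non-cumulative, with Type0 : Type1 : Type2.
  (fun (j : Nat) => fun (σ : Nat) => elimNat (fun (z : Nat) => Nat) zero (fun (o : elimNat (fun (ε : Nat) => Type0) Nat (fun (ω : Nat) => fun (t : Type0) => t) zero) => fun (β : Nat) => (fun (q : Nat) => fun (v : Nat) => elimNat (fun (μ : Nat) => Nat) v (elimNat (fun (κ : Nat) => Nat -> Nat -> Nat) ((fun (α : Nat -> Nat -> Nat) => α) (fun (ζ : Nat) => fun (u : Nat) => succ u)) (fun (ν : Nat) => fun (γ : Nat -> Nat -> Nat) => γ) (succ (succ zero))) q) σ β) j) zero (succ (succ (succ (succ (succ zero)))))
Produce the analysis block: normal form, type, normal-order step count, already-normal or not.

normal form:
  zero
type:
  Nat
reduction steps (normal order): 3
started in normal form: no
first redex: a beta-redex


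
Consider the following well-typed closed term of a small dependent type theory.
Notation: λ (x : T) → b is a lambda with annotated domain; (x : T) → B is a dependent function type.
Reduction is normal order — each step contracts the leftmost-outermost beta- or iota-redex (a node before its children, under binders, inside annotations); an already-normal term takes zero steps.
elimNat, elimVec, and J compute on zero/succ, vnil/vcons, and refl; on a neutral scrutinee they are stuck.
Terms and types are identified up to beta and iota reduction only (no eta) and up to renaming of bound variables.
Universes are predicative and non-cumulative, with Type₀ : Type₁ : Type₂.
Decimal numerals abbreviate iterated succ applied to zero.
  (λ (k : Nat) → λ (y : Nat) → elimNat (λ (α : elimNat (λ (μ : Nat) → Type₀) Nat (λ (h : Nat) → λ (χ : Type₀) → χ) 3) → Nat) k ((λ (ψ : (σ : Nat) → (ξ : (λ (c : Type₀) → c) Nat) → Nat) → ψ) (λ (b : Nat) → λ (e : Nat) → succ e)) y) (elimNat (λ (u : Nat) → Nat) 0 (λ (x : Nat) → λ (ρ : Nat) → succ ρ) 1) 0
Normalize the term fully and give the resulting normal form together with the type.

reduced normal form:
  1
type:
  Nat
observation: contracting a beta-redex first, the term normalizes in 7 steps.


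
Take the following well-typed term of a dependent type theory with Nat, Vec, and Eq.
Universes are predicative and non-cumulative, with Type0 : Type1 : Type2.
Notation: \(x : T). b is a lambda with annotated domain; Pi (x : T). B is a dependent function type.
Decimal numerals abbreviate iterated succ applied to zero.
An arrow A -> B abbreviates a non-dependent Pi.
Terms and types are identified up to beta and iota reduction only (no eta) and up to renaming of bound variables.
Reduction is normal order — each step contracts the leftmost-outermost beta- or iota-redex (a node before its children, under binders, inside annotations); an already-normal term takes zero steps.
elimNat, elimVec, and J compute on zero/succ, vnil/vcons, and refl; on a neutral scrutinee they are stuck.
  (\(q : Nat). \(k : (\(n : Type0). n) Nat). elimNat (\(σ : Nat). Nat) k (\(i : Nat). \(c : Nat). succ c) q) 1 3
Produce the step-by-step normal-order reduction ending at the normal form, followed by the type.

normal-order reduction sequence:
  (\(q : Nat). \(k : (\(n : Type0). n) Nat). elimNat (\(σ : Nat). Nat) k (\(i : Nat). \(c : Nat). succ c) q) 1 3
  ~> (\(q : (\(k : Type0). k) Nat). elimNat (\(n : Nat). Nat) q (\(σ : Nat). \(i : Nat). succ i) 1) 3
  ~> elimNat (\(q : Nat). Nat) 3 (\(k : Nat). \(n : Nat). succ n) 1
  ~> (\(q : Nat). \(k : Nat). succ k) 0 (elimNat (\(n : Nat). Nat) 3 (\(σ : Nat). \(i : Nat). succ i) 0)
  ~> (\(q : Nat). succ q) (elimNat (\(k : Nat). Nat) 3 (\(n : Nat). \(σ : Nat). succ σ) 0)
  ~> succ (elimNat (\(q : Nat). Nat) 3 (\(k : Nat). \(n : Nat). succ n) 0)
  ~> 4
inferred type:
  Nat
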